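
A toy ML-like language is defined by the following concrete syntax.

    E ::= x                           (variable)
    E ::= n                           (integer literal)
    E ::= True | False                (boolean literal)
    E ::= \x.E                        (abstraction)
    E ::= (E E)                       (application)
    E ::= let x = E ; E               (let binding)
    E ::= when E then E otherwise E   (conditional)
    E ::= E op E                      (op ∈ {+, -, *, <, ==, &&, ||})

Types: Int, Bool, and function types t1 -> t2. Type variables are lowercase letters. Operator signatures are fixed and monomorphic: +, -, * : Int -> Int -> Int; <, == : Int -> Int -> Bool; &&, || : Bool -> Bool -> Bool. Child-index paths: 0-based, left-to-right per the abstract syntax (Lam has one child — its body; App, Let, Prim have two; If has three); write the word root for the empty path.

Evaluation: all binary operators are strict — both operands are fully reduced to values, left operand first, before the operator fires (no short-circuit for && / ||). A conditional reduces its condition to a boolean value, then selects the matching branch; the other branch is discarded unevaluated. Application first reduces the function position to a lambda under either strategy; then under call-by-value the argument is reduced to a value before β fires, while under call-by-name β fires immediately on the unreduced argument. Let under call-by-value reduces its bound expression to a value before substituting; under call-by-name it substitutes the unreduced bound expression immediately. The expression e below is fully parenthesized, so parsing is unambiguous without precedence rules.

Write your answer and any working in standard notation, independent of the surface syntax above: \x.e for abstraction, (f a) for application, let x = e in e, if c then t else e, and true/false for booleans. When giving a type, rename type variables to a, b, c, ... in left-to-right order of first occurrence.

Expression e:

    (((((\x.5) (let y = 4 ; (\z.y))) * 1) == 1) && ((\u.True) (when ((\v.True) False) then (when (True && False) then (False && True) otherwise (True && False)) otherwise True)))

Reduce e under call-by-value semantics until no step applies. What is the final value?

Derivation:
step 0: (((((\x.5) (let y = 4 in (\z.y))) * 1) == 1) && ((\u.true) (if ((\v.true) false) then (if (true && false) then (false && true) else (true && false)) else true)))
step 1: [let@0.0.0.1] (((((\x.5) (\z.4)) * 1) == 1) && ((\u.true) (if ((\v.true) false) then (if (true && false) then (false && true) else (true && false)) else true)))
step 2: [beta@0.0.0] (((5 * 1) == 1) && ((\u.true) (if ((\v.true) false) then (if (true && false) then (false && true) else (true && false)) else true)))
step 3: [delta@0.0] ((5 == 1) && ((\u.true) (if ((\v.true) false) then (if (true && false) then (false && true) else (true && false)) else true)))
step 4: [delta@0] (false && ((\u.true) (if ((\v.true) false) then (if (true && false) then (false && true) else (true && false)) else true)))
step 5: [beta@1.1.0] (false && ((\u.true) (if true then (if (true && false) then (false && true) else (true && false)) else true)))
step 6: [if@1.1] (false && ((\u.true) (if (true && false) then (false && true) else (true && false))))
step 7: [delta@1.1.0] (false && ((\u.true) (if false then (false && true) else (true && false))))
step 8: [if@1.1] (false && ((\u.true) (true && false)))
step 9: [delta@1.1] (false && ((\u.true) false))
step 10: [beta@1] (false && true)
step 11: [delta@root] false

Answer: false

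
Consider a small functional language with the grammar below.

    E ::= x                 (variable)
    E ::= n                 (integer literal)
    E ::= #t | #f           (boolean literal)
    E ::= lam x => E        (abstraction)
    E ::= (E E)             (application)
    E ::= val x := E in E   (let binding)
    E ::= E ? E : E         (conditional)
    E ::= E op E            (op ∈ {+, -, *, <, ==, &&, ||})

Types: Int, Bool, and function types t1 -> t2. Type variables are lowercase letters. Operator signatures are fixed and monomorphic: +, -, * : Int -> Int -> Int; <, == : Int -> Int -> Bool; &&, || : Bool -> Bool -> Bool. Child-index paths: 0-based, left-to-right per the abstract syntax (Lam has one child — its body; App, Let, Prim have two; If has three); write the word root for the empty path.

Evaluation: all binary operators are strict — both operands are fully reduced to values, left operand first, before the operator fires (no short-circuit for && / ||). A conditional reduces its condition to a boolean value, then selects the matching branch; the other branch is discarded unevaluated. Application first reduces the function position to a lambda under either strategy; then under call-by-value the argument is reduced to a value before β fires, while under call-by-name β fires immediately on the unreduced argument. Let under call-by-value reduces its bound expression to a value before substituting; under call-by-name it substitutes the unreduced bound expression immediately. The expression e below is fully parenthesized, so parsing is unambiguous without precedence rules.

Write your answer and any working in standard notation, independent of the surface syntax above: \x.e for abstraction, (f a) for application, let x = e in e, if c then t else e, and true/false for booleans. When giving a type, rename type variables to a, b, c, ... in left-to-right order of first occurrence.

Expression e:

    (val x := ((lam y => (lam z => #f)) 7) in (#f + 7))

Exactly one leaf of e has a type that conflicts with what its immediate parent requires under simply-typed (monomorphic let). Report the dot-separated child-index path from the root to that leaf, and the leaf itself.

Derivation:
\z._ : b -> Bool
\y._ : a -> b -> Bool
  unify a -> b -> Bool ~ Int -> c
  unify a ~ Int
  unify b -> Bool ~ c
_ _ : b -> Bool
let x : b -> Bool
  unify Bool ~ Int
  FAIL: mismatch Bool ~ Int

Answer: 1.0 : false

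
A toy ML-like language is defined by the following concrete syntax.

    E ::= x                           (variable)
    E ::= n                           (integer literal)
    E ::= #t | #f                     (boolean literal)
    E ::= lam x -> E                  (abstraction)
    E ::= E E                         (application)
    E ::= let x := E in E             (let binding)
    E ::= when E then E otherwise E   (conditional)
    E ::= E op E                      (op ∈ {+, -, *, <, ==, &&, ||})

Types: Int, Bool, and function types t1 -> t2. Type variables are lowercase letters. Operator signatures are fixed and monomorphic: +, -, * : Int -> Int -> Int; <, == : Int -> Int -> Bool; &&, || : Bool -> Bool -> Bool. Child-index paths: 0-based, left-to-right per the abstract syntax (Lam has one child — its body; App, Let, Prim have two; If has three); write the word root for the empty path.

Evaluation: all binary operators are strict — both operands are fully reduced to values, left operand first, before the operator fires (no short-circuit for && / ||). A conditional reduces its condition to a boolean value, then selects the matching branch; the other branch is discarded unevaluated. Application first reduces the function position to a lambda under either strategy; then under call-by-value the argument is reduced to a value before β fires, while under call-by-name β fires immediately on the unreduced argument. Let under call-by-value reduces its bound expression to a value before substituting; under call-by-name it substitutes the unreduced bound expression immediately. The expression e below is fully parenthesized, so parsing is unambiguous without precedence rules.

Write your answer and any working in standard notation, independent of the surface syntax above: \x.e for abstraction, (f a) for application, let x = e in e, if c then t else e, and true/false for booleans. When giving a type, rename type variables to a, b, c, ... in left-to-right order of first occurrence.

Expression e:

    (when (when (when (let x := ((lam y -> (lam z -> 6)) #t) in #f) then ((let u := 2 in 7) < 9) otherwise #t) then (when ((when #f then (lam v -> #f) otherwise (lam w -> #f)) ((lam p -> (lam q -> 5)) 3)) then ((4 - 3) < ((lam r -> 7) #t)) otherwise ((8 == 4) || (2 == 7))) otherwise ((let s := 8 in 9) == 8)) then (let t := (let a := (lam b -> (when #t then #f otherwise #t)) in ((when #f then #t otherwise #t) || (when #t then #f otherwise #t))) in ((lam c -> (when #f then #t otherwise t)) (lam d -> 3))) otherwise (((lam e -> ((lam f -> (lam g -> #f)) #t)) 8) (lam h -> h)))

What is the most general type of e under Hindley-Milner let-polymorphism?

Derivation:
\z._ : b -> Int
\y._ : a -> b -> Int
  unify a -> b -> Int ~ Bool -> c
  unify a ~ Bool
  unify b -> Int ~ c
_ _ : b -> Int
let x : forall. b -> Int
  unify Bool ~ Bool
let u : Int
  unify Int ~ Int
  unify Int ~ Int
  unify Bool ~ Bool
  unify Bool ~ Bool
  unify Bool ~ Bool
\v._ : d -> Bool
\w._ : e -> Bool
  unify d -> Bool ~ e -> Bool
  unify d ~ e
  unify Bool ~ Bool
\q._ : g -> Int
\p._ : f -> g -> Int
  unify f -> g -> Int ~ Int -> h
  unify f ~ Int
  unify g -> Int ~ h
_ _ : g -> Int
  unify e -> Bool ~ (g -> Int) -> i
  unify e ~ g -> Int
  unify Bool ~ i
_ _ : Bool
  unify Bool ~ Bool
  unify Int ~ Int
  unify Int ~ Int
  unify Int ~ Int
\r._ : j -> Int
  unify j -> Int ~ Bool -> k
  unify j ~ Bool
  unify Int ~ k
_ _ : Int
  unify Int ~ Int
  unify Int ~ Int
  unify Int ~ Int
  unify Bool ~ Bool
  unify Int ~ Int
  unify Int ~ Int
  unify Bool ~ Bool
  unify Bool ~ Bool
let s : Int
  unify Int ~ Int
  unify Int ~ Int
  unify Bool ~ Bool
  unify Bool ~ Bool
  unify Bool ~ Bool
  unify Bool ~ Bool
\b._ : l -> Bool
let a : forall. l -> Bool
  unify Bool ~ Bool
  unify Bool ~ Bool
  unify Bool ~ Bool
  unify Bool ~ Bool
  unify Bool ~ Bool
  unify Bool ~ Bool
let t : Bool
  unify Bool ~ Bool
t : Bool
  unify Bool ~ Bool
\c._ : m -> Bool
\d._ : n -> Int
  unify m -> Bool ~ (n -> Int) -> o
  unify m ~ n -> Int
  unify Bool ~ o
_ _ : Bool
\g._ : r -> Bool
\f._ : q -> r -> Bool
  unify q -> r -> Bool ~ Bool -> s
  unify q ~ Bool
  unify r -> Bool ~ s
_ _ : r -> Bool
\e._ : p -> r -> Bool
  unify p -> r -> Bool ~ Int -> t
  unify p ~ Int
  unify r -> Bool ~ t
_ _ : r -> Bool
h : u
\h._ : u -> u
  unify r -> Bool ~ (u -> u) -> v
  unify r ~ u -> u
  unify Bool ~ v
_ _ : Bool
  unify Bool ~ Bool

Answer: Bool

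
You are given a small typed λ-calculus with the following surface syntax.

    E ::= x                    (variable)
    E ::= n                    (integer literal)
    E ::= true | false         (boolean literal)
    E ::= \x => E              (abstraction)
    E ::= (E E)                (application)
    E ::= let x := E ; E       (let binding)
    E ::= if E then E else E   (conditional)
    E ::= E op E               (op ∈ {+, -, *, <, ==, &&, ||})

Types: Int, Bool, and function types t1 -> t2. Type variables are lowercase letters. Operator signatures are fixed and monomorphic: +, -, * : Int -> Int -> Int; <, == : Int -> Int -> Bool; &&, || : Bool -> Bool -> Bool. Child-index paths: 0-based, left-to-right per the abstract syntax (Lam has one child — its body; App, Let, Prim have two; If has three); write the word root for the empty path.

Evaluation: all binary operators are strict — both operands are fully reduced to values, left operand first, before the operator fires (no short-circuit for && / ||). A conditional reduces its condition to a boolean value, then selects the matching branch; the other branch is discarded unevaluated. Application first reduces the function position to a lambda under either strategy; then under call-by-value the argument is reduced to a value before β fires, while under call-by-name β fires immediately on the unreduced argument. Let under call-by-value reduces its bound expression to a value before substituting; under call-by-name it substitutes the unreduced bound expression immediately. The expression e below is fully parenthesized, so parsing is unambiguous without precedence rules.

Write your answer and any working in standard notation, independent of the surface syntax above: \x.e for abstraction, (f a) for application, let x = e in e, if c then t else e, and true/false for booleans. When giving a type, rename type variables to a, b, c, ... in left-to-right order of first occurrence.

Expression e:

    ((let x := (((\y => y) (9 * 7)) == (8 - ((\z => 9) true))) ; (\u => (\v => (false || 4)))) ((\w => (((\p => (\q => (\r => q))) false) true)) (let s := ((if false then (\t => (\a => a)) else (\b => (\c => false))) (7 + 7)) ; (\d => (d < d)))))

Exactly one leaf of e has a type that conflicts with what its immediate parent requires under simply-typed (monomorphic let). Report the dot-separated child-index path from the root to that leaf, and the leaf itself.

Trace:
y : a
\y._ : a -> a
  unify Int ~ Int
  unify Int ~ Int
  unify a -> a ~ Int -> b
  unify a ~ Int
  unify Int ~ b
_ _ : Int
  unify Int ~ Int
  unify Int ~ Int
\z._ : c -> Int
  unify c -> Int ~ Bool -> d
  unify c ~ Bool
  unify Int ~ d
_ _ : Int
  unify Int ~ Int
  unify Int ~ Int
let x : Bool
  unify Bool ~ Bool
  unify Int ~ Bool
  FAIL: mismatch Int ~ Bool

Answer: 0.1.0.0.1 : 4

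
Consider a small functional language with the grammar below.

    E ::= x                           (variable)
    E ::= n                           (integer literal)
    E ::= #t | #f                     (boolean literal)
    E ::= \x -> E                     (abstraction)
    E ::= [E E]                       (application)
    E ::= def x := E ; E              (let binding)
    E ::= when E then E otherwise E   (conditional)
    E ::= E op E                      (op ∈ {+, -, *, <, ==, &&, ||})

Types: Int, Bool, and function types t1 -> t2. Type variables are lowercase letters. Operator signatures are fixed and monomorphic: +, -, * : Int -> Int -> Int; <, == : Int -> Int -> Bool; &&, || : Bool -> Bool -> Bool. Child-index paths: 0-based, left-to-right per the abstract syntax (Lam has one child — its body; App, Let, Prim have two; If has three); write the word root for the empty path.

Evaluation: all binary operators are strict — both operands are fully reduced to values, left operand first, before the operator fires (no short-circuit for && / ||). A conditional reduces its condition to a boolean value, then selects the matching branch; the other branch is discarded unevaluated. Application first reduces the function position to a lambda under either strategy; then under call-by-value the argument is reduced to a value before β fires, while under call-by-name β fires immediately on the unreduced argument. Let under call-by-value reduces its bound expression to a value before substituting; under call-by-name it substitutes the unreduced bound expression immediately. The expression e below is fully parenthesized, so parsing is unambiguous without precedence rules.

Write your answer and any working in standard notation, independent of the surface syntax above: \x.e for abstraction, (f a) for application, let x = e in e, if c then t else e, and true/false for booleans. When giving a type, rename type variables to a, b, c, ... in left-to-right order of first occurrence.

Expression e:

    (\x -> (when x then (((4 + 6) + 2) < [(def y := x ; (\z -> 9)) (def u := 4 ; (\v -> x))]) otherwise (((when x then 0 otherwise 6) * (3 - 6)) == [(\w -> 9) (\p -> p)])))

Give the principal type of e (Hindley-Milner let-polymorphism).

Trace:
x : a
  unify a ~ Bool
  unify Int ~ Int
  unify Int ~ Int
  unify Int ~ Int
  unify Int ~ Int
  unify Int ~ Int
x : Bool
let y : Bool
\z._ : b -> Int
let u : Int
x : Bool
\v._ : c -> Bool
  unify b -> Int ~ (c -> Bool) -> d
  unify b ~ c -> Bool
  unify Int ~ d
_ _ : Int
  unify Int ~ Int
x : Bool
  unify Bool ~ Bool
  unify Int ~ Int
  unify Int ~ Int
  unify Int ~ Int
  unify Int ~ Int
  unify Int ~ Int
  unify Int ~ Int
\w._ : e -> Int
p : f
\p._ : f -> f
  unify e -> Int ~ (f -> f) -> g
  unify e ~ f -> f
  unify Int ~ g
_ _ : Int
  unify Int ~ Int
  unify Bool ~ Bool
\x._ : Bool -> Bool

Answer: Bool -> Bool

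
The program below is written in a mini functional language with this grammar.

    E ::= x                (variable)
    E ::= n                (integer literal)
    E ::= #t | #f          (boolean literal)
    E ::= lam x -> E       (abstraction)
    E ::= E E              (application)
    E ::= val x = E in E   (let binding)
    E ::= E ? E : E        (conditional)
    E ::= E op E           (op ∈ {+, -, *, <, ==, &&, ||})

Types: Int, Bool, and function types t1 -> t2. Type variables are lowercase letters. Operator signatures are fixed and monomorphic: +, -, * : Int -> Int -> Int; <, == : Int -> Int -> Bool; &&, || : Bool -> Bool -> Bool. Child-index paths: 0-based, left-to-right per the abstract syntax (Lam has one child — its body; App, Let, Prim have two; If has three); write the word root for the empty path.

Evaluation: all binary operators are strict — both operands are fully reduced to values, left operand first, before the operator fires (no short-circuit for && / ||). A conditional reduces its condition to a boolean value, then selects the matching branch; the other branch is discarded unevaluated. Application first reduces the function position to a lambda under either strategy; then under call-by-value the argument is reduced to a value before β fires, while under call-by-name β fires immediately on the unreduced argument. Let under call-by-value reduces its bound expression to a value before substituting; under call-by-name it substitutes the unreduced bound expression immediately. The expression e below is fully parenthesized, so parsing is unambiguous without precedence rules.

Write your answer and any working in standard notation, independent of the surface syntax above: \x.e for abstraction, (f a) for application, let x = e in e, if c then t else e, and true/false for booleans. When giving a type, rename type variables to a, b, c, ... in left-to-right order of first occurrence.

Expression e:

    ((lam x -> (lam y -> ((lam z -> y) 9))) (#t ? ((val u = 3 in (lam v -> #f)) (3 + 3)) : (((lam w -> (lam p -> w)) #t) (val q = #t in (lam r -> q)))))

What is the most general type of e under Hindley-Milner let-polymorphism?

Trace:
y : b
\z._ : c -> b
  unify c -> b ~ Int -> d
  unify c ~ Int
  unify b ~ d
_ _ : d
\y._ : d -> d
\x._ : a -> d -> d
  unify Bool ~ Bool
let u : Int
\v._ : e -> Bool
  unify Int ~ Int
  unify Int ~ Int
  unify e -> Bool ~ Int -> f
  unify e ~ Int
  unify Bool ~ f
_ _ : Bool
w : g
\p._ : h -> g
\w._ : g -> h -> g
  unify g -> h -> g ~ Bool -> i
  unify g ~ Bool
  unify h -> Bool ~ i
_ _ : h -> Bool
let q : Bool
q : Bool
\r._ : j -> Bool
  unify h -> Bool ~ (j -> Bool) -> k
  unify h ~ j -> Bool
  unify Bool ~ k
_ _ : Bool
  unify Bool ~ Bool
  unify a -> d -> d ~ Bool -> l
  unify a ~ Bool
  unify d -> d ~ l
_ _ : d -> d

Answer: a -> a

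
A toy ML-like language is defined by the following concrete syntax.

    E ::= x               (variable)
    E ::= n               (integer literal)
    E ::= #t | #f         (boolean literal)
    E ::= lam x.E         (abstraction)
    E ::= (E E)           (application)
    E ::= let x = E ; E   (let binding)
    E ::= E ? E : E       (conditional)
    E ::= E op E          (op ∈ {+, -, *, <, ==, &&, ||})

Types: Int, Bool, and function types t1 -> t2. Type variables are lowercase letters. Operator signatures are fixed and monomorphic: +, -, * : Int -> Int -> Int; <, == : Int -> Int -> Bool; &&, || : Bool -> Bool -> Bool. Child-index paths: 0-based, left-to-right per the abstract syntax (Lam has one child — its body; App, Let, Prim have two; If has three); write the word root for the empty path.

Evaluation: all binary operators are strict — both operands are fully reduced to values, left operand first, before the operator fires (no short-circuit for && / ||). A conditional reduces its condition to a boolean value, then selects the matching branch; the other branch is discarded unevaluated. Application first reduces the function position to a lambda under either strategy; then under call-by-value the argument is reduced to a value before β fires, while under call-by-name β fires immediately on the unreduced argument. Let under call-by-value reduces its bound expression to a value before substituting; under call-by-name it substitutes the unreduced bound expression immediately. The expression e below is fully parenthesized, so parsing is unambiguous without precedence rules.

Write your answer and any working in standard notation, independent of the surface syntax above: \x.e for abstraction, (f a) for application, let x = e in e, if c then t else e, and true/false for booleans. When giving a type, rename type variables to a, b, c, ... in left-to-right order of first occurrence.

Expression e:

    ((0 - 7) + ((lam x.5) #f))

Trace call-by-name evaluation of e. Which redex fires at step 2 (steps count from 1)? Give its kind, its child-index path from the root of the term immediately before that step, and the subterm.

Answer: beta at 1 : ((\x.5) false)

Trace:
step 0: ((0 - 7) + ((\x.5) false))
step 1: [delta@0] (-7 + ((\x.5) false))
step 2: [beta@1] (-7 + 5)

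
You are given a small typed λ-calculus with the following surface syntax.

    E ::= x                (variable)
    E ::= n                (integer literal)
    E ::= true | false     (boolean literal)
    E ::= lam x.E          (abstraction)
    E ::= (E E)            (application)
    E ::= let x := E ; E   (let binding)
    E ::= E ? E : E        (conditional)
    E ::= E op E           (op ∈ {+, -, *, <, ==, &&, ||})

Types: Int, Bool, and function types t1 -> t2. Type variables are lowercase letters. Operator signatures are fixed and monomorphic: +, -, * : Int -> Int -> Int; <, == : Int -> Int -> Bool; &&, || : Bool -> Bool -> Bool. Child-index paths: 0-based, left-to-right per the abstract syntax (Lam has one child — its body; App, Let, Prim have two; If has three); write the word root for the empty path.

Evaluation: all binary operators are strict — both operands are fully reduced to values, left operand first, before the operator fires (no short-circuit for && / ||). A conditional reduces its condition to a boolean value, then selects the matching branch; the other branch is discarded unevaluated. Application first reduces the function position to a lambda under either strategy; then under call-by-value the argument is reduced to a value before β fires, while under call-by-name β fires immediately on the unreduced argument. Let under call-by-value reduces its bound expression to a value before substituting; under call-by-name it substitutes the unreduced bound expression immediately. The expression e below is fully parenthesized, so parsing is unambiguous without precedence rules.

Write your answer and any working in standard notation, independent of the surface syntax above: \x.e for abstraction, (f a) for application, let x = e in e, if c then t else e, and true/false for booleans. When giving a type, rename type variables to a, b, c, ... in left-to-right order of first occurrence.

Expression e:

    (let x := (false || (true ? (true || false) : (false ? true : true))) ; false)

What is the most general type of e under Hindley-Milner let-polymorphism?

Derivation:
  unify Bool ~ Bool
  unify Bool ~ Bool
  unify Bool ~ Bool
  unify Bool ~ Bool
  unify Bool ~ Bool
  unify Bool ~ Bool
  unify Bool ~ Bool
  unify Bool ~ Bool
let x : Bool

Answer: Bool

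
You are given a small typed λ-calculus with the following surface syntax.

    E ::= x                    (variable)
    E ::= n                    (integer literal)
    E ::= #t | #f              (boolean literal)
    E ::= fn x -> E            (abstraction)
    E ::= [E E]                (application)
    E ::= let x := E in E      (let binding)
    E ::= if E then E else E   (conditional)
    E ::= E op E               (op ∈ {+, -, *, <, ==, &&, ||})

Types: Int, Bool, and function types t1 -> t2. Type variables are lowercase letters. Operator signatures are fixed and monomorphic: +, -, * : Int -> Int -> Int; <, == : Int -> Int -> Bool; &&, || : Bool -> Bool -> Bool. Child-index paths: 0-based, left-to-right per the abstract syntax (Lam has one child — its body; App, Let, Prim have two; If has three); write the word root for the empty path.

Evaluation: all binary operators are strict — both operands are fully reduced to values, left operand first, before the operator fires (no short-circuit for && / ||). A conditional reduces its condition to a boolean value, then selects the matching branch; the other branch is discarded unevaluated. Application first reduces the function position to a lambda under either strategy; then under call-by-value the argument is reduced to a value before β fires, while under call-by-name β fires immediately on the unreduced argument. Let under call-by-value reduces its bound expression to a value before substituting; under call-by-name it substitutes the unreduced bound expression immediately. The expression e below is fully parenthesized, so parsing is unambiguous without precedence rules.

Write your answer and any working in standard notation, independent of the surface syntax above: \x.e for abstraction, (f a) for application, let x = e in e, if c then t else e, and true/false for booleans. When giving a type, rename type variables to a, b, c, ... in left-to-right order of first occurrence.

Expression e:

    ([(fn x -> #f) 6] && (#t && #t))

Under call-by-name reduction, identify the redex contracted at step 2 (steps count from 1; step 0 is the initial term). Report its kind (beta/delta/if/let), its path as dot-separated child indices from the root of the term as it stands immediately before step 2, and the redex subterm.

Derivation:
step 0: (((\x.false) 6) && (true && true))
step 1: [beta@0] (false && (true && true))
step 2: [delta@1] (false && true)

Answer: delta at 1 : (true && true)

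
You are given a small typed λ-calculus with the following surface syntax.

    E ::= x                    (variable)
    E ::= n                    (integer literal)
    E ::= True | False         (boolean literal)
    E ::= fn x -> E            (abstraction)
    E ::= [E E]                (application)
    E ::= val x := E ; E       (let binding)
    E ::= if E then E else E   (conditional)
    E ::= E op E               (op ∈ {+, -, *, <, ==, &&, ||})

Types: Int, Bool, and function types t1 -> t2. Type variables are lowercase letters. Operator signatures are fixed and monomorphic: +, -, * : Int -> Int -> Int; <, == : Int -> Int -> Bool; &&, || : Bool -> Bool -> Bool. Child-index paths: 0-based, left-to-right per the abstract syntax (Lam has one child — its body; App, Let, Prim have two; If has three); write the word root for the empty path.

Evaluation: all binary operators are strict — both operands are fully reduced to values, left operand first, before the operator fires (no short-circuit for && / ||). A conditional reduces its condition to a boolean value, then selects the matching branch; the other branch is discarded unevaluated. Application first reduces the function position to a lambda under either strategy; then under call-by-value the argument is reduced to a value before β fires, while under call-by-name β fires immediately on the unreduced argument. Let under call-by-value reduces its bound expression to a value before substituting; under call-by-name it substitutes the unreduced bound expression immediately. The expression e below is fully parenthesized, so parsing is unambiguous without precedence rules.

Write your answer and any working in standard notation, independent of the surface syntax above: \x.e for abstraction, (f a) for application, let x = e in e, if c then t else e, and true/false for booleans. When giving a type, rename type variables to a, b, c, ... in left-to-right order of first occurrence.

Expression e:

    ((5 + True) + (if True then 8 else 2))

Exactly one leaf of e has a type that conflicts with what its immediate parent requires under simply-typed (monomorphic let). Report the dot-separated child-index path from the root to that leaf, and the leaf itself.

Trace:
  unify Int ~ Int
  unify Bool ~ Int
  FAIL: mismatch Bool ~ Int

Answer: 0.1 : true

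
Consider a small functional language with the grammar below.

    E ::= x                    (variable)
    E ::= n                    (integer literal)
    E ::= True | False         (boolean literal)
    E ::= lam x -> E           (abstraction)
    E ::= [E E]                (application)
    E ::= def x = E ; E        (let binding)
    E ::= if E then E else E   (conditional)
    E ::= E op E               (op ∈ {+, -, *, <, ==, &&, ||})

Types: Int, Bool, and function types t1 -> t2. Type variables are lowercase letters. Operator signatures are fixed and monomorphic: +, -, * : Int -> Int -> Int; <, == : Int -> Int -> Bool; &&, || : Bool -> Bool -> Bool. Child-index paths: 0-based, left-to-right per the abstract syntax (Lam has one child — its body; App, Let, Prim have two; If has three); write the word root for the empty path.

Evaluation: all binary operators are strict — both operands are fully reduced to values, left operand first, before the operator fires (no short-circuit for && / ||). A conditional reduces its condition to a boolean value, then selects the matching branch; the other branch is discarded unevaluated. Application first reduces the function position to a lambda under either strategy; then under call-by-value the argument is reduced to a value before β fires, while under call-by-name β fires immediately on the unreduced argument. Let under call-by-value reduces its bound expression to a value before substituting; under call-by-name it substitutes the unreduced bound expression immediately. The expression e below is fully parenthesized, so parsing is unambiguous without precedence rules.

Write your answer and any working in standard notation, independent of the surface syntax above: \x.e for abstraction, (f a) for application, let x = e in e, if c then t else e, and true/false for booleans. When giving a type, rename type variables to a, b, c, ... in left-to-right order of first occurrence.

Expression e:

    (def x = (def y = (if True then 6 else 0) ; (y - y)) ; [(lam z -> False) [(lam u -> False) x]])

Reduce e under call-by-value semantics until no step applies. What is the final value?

Answer: false

Trace:
step 0: (let x = (let y = (if true then 6 else 0) in (y - y)) in ((\z.false) ((\u.false) x)))
step 1: [if@0.0] (let x = (let y = 6 in (y - y)) in ((\z.false) ((\u.false) x)))
step 2: [let@0] (let x = (6 - 6) in ((\z.false) ((\u.false) x)))
step 3: [delta@0] (let x = 0 in ((\z.false) ((\u.false) x)))
step 4: [let@root] ((\z.false) ((\u.false) 0))
step 5: [beta@1] ((\z.false) false)
step 6: [beta@root] false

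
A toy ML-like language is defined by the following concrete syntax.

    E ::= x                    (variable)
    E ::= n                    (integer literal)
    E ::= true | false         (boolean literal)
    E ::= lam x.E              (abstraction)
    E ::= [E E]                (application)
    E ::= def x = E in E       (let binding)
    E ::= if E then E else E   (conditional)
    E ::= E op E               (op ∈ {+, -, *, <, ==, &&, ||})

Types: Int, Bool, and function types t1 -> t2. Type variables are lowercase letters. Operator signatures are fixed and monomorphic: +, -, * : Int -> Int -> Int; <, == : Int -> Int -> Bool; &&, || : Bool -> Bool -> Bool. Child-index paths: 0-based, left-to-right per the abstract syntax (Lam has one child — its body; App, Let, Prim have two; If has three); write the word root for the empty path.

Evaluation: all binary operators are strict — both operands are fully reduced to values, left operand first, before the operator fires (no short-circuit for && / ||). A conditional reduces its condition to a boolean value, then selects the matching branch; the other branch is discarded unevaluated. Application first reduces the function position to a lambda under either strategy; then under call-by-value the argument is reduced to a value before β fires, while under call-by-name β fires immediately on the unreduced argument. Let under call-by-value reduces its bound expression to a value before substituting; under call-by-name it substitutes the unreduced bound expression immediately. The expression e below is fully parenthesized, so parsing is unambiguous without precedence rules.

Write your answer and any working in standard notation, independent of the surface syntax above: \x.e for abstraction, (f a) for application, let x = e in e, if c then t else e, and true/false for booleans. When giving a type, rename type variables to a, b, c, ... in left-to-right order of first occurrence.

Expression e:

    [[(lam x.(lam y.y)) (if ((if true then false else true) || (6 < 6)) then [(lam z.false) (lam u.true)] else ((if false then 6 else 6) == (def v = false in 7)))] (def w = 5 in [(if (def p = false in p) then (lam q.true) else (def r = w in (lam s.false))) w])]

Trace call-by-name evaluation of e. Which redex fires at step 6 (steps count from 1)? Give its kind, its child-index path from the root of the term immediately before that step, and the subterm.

Answer: let at 0 : (let r = 5 in (\s.false))

Working:
step 0: (((\x.(\y.y)) (if ((if true then false else true) || (6 < 6)) then ((\z.false) (\u.true)) else ((if false then 6 else 6) == (let v = false in 7)))) (let w = 5 in ((if (let p = false in p) then (\q.true) else (let r = w in (\s.false))) w)))
step 1: [beta@0] ((\y.y) (let w = 5 in ((if (let p = false in p) then (\q.true) else (let r = w in (\s.false))) w)))
step 2: [beta@root] (let w = 5 in ((if (let p = false in p) then (\q.true) else (let r = w in (\s.false))) w))
step 3: [let@root] ((if (let p = false in p) then (\q.true) else (let r = 5 in (\s.false))) 5)
step 4: [let@0.0] ((if false then (\q.true) else (let r = 5 in (\s.false))) 5)
step 5: [if@0] ((let r = 5 in (\s.false)) 5)
step 6: [let@0] ((\s.false) 5)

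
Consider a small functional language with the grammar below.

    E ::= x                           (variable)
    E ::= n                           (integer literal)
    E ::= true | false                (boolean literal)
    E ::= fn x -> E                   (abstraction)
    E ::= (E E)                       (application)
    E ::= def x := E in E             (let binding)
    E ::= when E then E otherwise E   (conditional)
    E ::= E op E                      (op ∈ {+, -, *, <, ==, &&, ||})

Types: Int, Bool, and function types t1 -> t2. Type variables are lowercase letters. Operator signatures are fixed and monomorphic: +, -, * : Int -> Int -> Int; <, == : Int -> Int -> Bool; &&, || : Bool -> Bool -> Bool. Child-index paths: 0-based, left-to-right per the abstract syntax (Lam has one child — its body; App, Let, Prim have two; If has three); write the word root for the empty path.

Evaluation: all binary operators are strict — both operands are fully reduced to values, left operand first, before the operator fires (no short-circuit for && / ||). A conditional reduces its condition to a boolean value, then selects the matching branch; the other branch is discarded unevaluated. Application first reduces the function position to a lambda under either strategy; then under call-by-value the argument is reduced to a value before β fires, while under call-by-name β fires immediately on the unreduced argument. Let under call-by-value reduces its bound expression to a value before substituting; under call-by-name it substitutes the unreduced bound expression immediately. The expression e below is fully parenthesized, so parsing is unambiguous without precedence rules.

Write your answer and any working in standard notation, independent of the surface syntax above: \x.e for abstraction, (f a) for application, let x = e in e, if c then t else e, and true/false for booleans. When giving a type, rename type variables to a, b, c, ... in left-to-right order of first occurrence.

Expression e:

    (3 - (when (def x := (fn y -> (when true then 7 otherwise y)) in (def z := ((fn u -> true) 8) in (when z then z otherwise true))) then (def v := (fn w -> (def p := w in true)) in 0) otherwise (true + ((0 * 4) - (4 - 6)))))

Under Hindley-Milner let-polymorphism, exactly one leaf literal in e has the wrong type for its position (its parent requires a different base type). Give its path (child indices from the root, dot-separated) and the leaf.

Answer: 1.2.0 : true

Working:
  unify Int ~ Int
  unify Bool ~ Bool
y : a
  unify Int ~ a
\y._ : Int -> Int
let x : Int -> Int
\u._ : b -> Bool
  unify b -> Bool ~ Int -> c
  unify b ~ Int
  unify Bool ~ c
_ _ : Bool
let z : Bool
z : Bool
  unify Bool ~ Bool
z : Bool
  unify Bool ~ Bool
  unify Bool ~ Bool
w : d
let p : d
\w._ : d -> Bool
let v : forall. d -> Bool
  unify Bool ~ Int
  FAIL: mismatch Bool ~ Int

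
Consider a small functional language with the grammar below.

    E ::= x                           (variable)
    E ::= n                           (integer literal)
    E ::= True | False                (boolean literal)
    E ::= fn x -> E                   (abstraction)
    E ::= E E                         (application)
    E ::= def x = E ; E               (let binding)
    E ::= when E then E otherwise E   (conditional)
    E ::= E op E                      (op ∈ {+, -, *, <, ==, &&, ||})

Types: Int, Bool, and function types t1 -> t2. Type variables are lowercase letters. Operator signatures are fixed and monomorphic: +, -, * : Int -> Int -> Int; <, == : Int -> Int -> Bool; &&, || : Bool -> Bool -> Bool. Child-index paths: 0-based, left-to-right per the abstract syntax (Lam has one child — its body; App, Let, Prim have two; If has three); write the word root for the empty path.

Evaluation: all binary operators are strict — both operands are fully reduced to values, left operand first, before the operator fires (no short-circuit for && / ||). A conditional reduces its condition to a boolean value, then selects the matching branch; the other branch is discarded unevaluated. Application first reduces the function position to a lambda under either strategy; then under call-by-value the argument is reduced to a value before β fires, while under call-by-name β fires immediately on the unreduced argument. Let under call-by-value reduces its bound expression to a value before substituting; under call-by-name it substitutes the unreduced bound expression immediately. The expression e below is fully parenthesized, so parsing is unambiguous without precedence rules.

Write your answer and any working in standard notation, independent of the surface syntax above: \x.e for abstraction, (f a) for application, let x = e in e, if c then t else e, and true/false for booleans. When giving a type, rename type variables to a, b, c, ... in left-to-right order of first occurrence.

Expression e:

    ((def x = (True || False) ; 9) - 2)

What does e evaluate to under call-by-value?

Answer: 7

Working:
step 0: ((let x = (true || false) in 9) - 2)
step 1: [delta@0.0] ((let x = true in 9) - 2)
step 2: [let@0] (9 - 2)
step 3: [delta@root] 7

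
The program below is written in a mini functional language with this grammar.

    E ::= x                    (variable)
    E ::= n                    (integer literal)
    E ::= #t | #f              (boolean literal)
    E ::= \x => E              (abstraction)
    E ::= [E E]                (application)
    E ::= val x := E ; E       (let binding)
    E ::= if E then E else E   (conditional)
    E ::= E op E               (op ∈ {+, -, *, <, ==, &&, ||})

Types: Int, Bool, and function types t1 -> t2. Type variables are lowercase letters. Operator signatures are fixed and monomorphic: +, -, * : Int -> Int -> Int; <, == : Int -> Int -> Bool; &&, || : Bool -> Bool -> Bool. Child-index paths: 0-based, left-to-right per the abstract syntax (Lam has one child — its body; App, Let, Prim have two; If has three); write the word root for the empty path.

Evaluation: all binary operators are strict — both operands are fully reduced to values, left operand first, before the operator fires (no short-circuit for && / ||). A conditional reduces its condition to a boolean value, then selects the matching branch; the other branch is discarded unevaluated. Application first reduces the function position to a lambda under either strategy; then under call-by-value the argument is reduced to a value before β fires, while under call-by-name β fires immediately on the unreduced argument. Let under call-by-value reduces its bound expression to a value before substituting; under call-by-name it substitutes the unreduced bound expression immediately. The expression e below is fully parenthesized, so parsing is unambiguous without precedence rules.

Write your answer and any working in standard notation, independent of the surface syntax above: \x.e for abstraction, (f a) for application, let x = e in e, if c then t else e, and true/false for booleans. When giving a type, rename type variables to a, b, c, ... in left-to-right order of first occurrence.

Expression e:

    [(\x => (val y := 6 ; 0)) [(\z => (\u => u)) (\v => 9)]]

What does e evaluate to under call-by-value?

Answer: 0

Trace:
step 0: ((\x.(let y = 6 in 0)) ((\z.(\u.u)) (\v.9)))
step 1: [beta@1] ((\x.(let y = 6 in 0)) (\u.u))
step 2: [beta@root] (let y = 6 in 0)
step 3: [let@root] 0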